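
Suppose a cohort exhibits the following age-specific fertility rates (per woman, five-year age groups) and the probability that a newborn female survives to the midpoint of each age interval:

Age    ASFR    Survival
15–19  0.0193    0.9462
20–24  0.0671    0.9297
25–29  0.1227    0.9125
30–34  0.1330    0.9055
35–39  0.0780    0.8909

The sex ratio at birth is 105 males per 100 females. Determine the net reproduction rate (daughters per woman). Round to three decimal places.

0.933

Proportion female at birth = 100 / (100 + 105) = 0.48780.
Per-age-group product (5 × ASFR × survival probability):
  15–19: 5 × 0.0193 × 0.9462 = 0.09131
  20–24: 5 × 0.0671 × 0.9297 = 0.31191
  25–29: 5 × 0.1227 × 0.9125 = 0.55982
  30–34: 5 × 0.1330 × 0.9055 = 0.60216
  35–39: 5 × 0.0780 × 0.8909 = 0.34745
Sum = 1.91265
NRR = 0.48780 × 1.91265 = 0.93299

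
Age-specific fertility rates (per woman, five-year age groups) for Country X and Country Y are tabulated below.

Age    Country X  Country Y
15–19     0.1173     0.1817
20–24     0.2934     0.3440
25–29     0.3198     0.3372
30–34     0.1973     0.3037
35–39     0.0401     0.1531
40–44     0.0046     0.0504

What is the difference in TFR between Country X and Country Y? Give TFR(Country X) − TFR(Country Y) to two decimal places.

Country X:
  Sum of ASFRs = 0.1173 + 0.2934 + 0.3198 + 0.1973 + 0.0401 + 0.0046 = 0.9725
  TFR = 5 × 0.9725 = 4.8625
Country Y:
  Sum of ASFRs = 0.1817 + 0.3440 + 0.3372 + 0.3037 + 0.1531 + 0.0504 = 1.3701
  TFR = 5 × 1.3701 = 6.8505
Difference = 4.8625 − 6.8505 = -1.988

-1.99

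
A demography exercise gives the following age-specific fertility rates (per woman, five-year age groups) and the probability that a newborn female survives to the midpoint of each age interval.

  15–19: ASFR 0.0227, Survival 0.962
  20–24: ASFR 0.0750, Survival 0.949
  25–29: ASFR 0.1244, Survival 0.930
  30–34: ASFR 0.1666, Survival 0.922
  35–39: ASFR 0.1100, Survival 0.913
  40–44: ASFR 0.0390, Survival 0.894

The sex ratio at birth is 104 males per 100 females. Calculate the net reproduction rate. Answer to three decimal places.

Proportion female at birth = 100 / (100 + 104) = 0.49020.
Per-age-group product (5 × ASFR × survival probability):
  15–19: 5 × 0.0227 × 0.962 = 0.10919
  20–24: 5 × 0.0750 × 0.949 = 0.35588
  25–29: 5 × 0.1244 × 0.930 = 0.57846
  30–34: 5 × 0.1666 × 0.922 = 0.76803
  35–39: 5 × 0.1100 × 0.913 = 0.50215
  40–44: 5 × 0.0390 × 0.894 = 0.17433
Sum = 2.48804
NRR = 0.49020 × 2.48804 = 1.21964

1.220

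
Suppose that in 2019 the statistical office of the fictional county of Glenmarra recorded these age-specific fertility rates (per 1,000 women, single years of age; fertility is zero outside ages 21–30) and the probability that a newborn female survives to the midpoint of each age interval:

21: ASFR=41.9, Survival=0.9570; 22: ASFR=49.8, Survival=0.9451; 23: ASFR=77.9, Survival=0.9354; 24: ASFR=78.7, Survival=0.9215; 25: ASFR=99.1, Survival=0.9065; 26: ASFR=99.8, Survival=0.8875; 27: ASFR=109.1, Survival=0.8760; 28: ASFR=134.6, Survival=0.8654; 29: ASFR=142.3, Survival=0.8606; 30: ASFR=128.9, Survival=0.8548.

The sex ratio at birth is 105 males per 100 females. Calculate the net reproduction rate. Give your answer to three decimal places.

Proportion female at birth = 100 / (100 + 105) = 0.48780.
Survival-weighted fertility by age (1·fₓ·Sₓ):
  21: 1 × 41.9/1000 × 0.9570 = 0.04010
  22: 1 × 49.8/1000 × 0.9451 = 0.04707
  23: 1 × 77.9/1000 × 0.9354 = 0.07287
  24: 1 × 78.7/1000 × 0.9215 = 0.07252
  25: 1 × 99.1/1000 × 0.9065 = 0.08983
  26: 1 × 99.8/1000 × 0.8875 = 0.08857
  27: 1 × 109.1/1000 × 0.8760 = 0.09557
  28: 1 × 134.6/1000 × 0.8654 = 0.11648
  29: 1 × 142.3/1000 × 0.8606 = 0.12246
  30: 1 × 128.9/1000 × 0.8548 = 0.11018
Sum = 0.85565
NRR = 0.48780 × 0.85565 = 0.41739

0.417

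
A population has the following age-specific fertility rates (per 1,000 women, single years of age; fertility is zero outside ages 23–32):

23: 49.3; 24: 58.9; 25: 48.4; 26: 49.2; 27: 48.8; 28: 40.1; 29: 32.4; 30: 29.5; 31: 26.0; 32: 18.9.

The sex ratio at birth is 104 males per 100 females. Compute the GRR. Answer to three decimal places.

0.197

Proportion female at birth = 100 / (100 + 104) = 0.49020.
Sum of ASFRs = 49.3 + 58.9 + 48.4 + 49.2 + 48.8 + 40.1 + 32.4 + 29.5 + 26.0 + 18.9 = 401.5
TFR = 401.5 / 1000 = 0.4015
GRR = 0.49020 × 0.4015 = 0.19682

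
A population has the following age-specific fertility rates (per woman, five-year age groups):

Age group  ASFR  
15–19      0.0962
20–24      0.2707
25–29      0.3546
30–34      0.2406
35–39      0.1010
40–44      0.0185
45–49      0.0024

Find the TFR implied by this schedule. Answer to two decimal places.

5.42

Sum of ASFRs = 0.0962 + 0.2707 + 0.3546 + 0.2406 + 0.1010 + 0.0185 + 0.0024 = 1.0840
TFR = 5 × 1.0840 = 5.42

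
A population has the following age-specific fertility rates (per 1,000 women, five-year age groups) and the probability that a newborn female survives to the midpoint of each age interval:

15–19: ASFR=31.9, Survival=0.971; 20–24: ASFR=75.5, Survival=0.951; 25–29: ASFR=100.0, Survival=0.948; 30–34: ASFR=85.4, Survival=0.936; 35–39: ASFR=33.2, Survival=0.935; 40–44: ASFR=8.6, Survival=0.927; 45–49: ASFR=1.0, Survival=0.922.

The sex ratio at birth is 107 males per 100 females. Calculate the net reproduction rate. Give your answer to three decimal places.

Proportion female at birth = 100 / (100 + 107) = 0.48309.
Per-age-group product (5 × ASFR × survival probability):
  15–19: 5 × 31.9/1000 × 0.971 = 0.15487
  20–24: 5 × 75.5/1000 × 0.951 = 0.35900
  25–29: 5 × 100.0/1000 × 0.948 = 0.47400
  30–34: 5 × 85.4/1000 × 0.936 = 0.39967
  35–39: 5 × 33.2/1000 × 0.935 = 0.15521
  40–44: 5 × 8.6/1000 × 0.927 = 0.03986
  45–49: 5 × 1.0/1000 × 0.922 = 0.00461
Sum = 1.58722
NRR = 0.48309 × 1.58722 = 0.76677

0.767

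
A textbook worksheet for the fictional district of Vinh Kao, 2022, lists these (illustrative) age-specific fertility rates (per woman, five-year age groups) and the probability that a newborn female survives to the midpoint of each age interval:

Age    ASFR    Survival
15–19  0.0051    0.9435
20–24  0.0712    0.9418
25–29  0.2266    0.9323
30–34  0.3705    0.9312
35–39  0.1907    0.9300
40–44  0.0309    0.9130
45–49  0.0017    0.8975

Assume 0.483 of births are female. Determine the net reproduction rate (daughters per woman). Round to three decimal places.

2.017

Proportion female at birth = 0.483.
Per-age-group product (5 × ASFR × survival probability):
  15–19: 5 × 0.0051 × 0.9435 = 0.02406
  20–24: 5 × 0.0712 × 0.9418 = 0.33528
  25–29: 5 × 0.2266 × 0.9323 = 1.05630
  30–34: 5 × 0.3705 × 0.9312 = 1.72505
  35–39: 5 × 0.1907 × 0.9300 = 0.88676
  40–44: 5 × 0.0309 × 0.9130 = 0.14106
  45–49: 5 × 0.0017 × 0.8975 = 0.00763
Sum = 4.17614
NRR = 0.483 × 4.17614 = 2.01708
An NRR exceeding 1 indicates intrinsic growth under these rates.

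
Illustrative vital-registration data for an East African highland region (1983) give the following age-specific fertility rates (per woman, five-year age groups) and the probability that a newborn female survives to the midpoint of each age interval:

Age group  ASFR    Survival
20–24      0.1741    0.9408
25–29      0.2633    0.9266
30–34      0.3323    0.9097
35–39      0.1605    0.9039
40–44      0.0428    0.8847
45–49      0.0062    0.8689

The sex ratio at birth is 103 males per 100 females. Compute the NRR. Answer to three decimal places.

2.213

Proportion female at birth = 100 / (100 + 103) = 0.49261.
Each age group contributes 5 × ASFR × survival:
  20–24: 5 × 0.1741 × 0.9408 = 0.81897
  25–29: 5 × 0.2633 × 0.9266 = 1.21987
  30–34: 5 × 0.3323 × 0.9097 = 1.51147
  35–39: 5 × 0.1605 × 0.9039 = 0.72538
  40–44: 5 × 0.0428 × 0.8847 = 0.18933
  45–49: 5 × 0.0062 × 0.8689 = 0.02694
Sum = 4.49196
NRR = 0.49261 × 4.49196 = 2.21278
With NRR above 1 the population is above replacement fertility.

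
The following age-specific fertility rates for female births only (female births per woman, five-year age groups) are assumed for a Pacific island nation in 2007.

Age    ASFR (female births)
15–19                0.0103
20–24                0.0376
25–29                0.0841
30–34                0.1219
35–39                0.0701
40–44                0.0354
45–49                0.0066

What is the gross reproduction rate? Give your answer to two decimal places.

1.83

Sum of female ASFRs = 0.0103 + 0.0376 + 0.0841 + 0.1219 + 0.0701 + 0.0354 + 0.0066 = 0.3660
GRR = 5 × 0.3660 = 1.83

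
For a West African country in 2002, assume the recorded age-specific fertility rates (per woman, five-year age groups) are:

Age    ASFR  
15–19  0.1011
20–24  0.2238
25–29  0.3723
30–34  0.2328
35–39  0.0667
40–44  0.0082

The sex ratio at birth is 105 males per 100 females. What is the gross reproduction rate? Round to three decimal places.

Proportion female at birth = 100 / (100 + 105) = 0.48780.
Sum of ASFRs = 0.1011 + 0.2238 + 0.3723 + 0.2328 + 0.0667 + 0.0082 = 1.0049
TFR = 5 × 1.0049 = 5.0245
GRR = 0.48780 × 5.0245 = 2.45095

2.451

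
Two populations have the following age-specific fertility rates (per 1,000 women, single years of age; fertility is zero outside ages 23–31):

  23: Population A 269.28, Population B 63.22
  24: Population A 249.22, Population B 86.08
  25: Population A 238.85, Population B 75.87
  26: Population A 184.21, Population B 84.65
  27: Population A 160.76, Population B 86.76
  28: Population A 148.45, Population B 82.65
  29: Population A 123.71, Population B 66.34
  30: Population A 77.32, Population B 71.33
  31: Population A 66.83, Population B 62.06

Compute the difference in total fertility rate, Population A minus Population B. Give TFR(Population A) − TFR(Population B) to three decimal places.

0.840

Population A:
  Sum of ASFRs = 269.28 + 249.22 + 238.85 + 184.21 + 160.76 + 148.45 + 123.71 + 77.32 + 66.83 = 1518.63
  TFR = 1518.63 / 1000 = 1.51863
Population B:
  Sum of ASFRs = 63.22 + 86.08 + 75.87 + 84.65 + 86.76 + 82.65 + 66.34 + 71.33 + 62.06 = 678.96
  TFR = 678.96 / 1000 = 0.67896
Difference = 1.51863 − 0.67896 = 0.83967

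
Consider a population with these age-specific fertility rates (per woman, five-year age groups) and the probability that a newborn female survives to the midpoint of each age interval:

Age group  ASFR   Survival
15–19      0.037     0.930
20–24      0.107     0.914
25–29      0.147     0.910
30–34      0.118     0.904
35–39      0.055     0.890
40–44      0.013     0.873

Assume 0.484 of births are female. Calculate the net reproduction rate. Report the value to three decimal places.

1.048

Proportion female at birth = 0.484.
Per-age-group product (5 × ASFR × survival probability):
  15–19: 5 × 0.037 × 0.930 = 0.17205
  20–24: 5 × 0.107 × 0.914 = 0.48899
  25–29: 5 × 0.147 × 0.910 = 0.66885
  30–34: 5 × 0.118 × 0.904 = 0.53336
  35–39: 5 × 0.055 × 0.890 = 0.24475
  40–44: 5 × 0.013 × 0.873 = 0.05675
Sum = 2.16475
NRR = 0.484 × 2.16475 = 1.04774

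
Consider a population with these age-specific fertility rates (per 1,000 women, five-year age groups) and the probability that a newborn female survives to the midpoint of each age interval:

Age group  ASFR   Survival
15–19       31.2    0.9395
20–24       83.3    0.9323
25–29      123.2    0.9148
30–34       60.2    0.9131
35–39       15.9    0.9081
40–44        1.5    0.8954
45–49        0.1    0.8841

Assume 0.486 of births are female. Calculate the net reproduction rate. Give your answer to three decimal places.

0.706

Proportion female at birth = 0.486.
Survival-weighted fertility by age (5·fₓ·Sₓ):
  15–19: 5 × 31.2/1000 × 0.9395 = 0.14656
  20–24: 5 × 83.3/1000 × 0.9323 = 0.38830
  25–29: 5 × 123.2/1000 × 0.9148 = 0.56352
  30–34: 5 × 60.2/1000 × 0.9131 = 0.27484
  35–39: 5 × 15.9/1000 × 0.9081 = 0.07219
  40–44: 5 × 1.5/1000 × 0.8954 = 0.00672
  45–49: 5 × 0.1/1000 × 0.8841 = 0.00044
Sum = 1.45257
NRR = 0.486 × 1.45257 = 0.70595
NRR < 1, so the cohort does not fully replace itself.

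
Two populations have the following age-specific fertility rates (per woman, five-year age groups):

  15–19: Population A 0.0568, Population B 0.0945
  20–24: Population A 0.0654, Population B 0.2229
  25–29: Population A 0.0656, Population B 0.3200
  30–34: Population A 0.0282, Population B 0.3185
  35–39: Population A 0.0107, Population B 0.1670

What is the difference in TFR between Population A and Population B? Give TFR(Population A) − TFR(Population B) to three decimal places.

Population A:
  Sum of ASFRs = 0.0568 + 0.0654 + 0.0656 + 0.0282 + 0.0107 = 0.2267
  TFR = 5 × 0.2267 = 1.1335
Population B:
  Sum of ASFRs = 0.0945 + 0.2229 + 0.3200 + 0.3185 + 0.1670 = 1.1229
  TFR = 5 × 1.1229 = 5.6145
Difference = 1.1335 − 5.6145 = -4.481

-4.481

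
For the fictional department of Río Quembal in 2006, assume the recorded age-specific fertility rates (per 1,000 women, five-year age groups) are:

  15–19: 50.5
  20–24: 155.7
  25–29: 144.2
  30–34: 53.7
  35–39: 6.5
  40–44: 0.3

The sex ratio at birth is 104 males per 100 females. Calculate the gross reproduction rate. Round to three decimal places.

Proportion female at birth = 100 / (100 + 104) = 0.49020.
Sum of ASFRs = 50.5 + 155.7 + 144.2 + 53.7 + 6.5 + 0.3 = 410.9
TFR = 5 × 410.9 / 1000 = 2.0545
GRR = 0.49020 × 2.0545 = 1.00712

1.007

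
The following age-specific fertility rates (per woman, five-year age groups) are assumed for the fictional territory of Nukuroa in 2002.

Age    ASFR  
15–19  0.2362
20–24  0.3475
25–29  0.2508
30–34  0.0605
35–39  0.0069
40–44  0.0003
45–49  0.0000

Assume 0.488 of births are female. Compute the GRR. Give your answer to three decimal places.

2.201

Proportion female at birth = 0.488.
Sum of ASFRs = 0.2362 + 0.3475 + 0.2508 + 0.0605 + 0.0069 + 0.0003 + 0.0000 = 0.9022
TFR = 5 × 0.9022 = 4.511
GRR = 0.488 × 4.511 = 2.20137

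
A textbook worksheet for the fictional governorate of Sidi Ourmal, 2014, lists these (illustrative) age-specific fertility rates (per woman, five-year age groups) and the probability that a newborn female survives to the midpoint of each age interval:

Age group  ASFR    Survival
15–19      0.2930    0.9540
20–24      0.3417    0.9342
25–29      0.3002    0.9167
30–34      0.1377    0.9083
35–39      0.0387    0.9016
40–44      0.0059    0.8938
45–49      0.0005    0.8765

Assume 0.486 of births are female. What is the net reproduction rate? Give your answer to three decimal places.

Proportion female at birth = 0.486.
Survival-weighted fertility by age (5·fₓ·Sₓ):
  15–19: 5 × 0.2930 × 0.9540 = 1.39761
  20–24: 5 × 0.3417 × 0.9342 = 1.59608
  25–29: 5 × 0.3002 × 0.9167 = 1.37597
  30–34: 5 × 0.1377 × 0.9083 = 0.62536
  35–39: 5 × 0.0387 × 0.9016 = 0.17446
  40–44: 5 × 0.0059 × 0.8938 = 0.02637
  45–49: 5 × 0.0005 × 0.8765 = 0.00219
Sum = 5.19804
NRR = 0.486 × 5.19804 = 2.52625
NRR > 1, so each generation more than replaces itself.

2.526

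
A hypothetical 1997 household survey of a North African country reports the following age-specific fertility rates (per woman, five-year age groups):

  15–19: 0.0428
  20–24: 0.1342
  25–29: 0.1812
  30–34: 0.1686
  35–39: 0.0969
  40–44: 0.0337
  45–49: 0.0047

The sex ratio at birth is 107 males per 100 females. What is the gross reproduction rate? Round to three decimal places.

1.599

Proportion female at birth = 100 / (100 + 107) = 0.48309.
Sum of ASFRs = 0.0428 + 0.1342 + 0.1812 + 0.1686 + 0.0969 + 0.0337 + 0.0047 = 0.6621
TFR = 5 × 0.6621 = 3.3105
GRR = 0.48309 × 3.3105 = 1.59927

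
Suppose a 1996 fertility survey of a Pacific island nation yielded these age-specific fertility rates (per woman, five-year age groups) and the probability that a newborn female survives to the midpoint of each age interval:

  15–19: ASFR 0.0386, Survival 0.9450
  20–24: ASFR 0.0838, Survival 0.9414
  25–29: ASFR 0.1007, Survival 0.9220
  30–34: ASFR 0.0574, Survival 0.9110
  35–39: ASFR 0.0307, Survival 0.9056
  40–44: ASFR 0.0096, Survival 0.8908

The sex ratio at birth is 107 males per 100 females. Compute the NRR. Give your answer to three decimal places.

0.717

Proportion female at birth = 100 / (100 + 107) = 0.48309.
Survival-weighted fertility by age (5·fₓ·Sₓ):
  15–19: 5 × 0.0386 × 0.9450 = 0.18239
  20–24: 5 × 0.0838 × 0.9414 = 0.39445
  25–29: 5 × 0.1007 × 0.9220 = 0.46423
  30–34: 5 × 0.0574 × 0.9110 = 0.26146
  35–39: 5 × 0.0307 × 0.9056 = 0.13901
  40–44: 5 × 0.0096 × 0.8908 = 0.04276
Sum = 1.48430
NRR = 0.48309 × 1.48430 = 0.71705
An NRR under 1 implies long-run decline under these rates.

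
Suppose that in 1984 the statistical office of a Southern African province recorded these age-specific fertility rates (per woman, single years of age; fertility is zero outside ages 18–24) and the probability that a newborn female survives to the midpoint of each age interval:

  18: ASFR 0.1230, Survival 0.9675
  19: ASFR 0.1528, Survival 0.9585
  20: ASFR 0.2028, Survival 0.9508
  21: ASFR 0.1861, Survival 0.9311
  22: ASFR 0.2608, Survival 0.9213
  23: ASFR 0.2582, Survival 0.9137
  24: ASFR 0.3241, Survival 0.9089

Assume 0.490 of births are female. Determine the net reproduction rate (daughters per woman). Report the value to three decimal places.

0.687

Proportion female at birth = 0.490.
Weighting each age-specific rate by interval width and survival:
  18: 1 × 0.1230 × 0.9675 = 0.11900
  19: 1 × 0.1528 × 0.9585 = 0.14646
  20: 1 × 0.2028 × 0.9508 = 0.19282
  21: 1 × 0.1861 × 0.9311 = 0.17328
  22: 1 × 0.2608 × 0.9213 = 0.24028
  23: 1 × 0.2582 × 0.9137 = 0.23592
  24: 1 × 0.3241 × 0.9089 = 0.29457
Sum = 1.40233
NRR = 0.490 × 1.40233 = 0.68714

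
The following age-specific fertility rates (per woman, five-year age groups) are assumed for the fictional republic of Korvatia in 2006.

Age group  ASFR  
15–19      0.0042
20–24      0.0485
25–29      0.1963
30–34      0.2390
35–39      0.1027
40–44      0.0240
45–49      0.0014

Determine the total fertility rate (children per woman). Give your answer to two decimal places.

Sum of ASFRs = 0.0042 + 0.0485 + 0.1963 + 0.2390 + 0.1027 + 0.0240 + 0.0014 = 0.6161
TFR = 5 × 0.6161 = 3.0805

3.08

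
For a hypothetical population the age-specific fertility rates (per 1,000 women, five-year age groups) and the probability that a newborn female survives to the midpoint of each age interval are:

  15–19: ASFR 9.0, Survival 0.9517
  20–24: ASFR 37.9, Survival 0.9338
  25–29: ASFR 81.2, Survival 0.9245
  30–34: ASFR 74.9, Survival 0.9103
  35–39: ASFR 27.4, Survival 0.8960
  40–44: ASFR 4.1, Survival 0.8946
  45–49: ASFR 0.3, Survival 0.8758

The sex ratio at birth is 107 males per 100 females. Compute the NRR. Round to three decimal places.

0.521

Proportion female at birth = 100 / (100 + 107) = 0.48309.
Survival-weighted fertility by age (5·fₓ·Sₓ):
  15–19: 5 × 9.0/1000 × 0.9517 = 0.04283
  20–24: 5 × 37.9/1000 × 0.9338 = 0.17696
  25–29: 5 × 81.2/1000 × 0.9245 = 0.37535
  30–34: 5 × 74.9/1000 × 0.9103 = 0.34091
  35–39: 5 × 27.4/1000 × 0.8960 = 0.12275
  40–44: 5 × 4.1/1000 × 0.8946 = 0.01834
  45–49: 5 × 0.3/1000 × 0.8758 = 0.00131
Sum = 1.07845
NRR = 0.48309 × 1.07845 = 0.52099
With NRR below 1 the population is below replacement fertility.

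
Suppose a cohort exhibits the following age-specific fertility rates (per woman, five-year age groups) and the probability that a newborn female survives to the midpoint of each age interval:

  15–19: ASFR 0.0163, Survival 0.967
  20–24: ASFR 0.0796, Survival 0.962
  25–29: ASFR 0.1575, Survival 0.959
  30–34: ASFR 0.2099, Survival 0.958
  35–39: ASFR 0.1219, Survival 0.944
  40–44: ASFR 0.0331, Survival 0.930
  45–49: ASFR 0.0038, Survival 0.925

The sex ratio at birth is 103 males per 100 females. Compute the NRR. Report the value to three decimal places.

1.463

Proportion female at birth = 100 / (100 + 103) = 0.49261.
Survival-weighted fertility by age (5·fₓ·Sₓ):
  15–19: 5 × 0.0163 × 0.967 = 0.07881
  20–24: 5 × 0.0796 × 0.962 = 0.38288
  25–29: 5 × 0.1575 × 0.959 = 0.75521
  30–34: 5 × 0.2099 × 0.958 = 1.00542
  35–39: 5 × 0.1219 × 0.944 = 0.57537
  40–44: 5 × 0.0331 × 0.930 = 0.15392
  45–49: 5 × 0.0038 × 0.925 = 0.01758
Sum = 2.96919
NRR = 0.49261 × 2.96919 = 1.46265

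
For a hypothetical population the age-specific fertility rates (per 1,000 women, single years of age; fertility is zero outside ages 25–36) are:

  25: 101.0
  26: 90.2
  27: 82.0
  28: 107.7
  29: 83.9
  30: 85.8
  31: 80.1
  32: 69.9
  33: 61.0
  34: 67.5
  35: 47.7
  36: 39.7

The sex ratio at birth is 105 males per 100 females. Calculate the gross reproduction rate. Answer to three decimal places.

0.447

Proportion female at birth = 100 / (100 + 105) = 0.48780.
Sum of ASFRs = 101.0 + 90.2 + 82.0 + 107.7 + 83.9 + 85.8 + 80.1 + 69.9 + 61.0 + 67.5 + 47.7 + 39.7 = 916.5
TFR = 916.5 / 1000 = 0.9165
GRR = 0.48780 × 0.9165 = 0.44707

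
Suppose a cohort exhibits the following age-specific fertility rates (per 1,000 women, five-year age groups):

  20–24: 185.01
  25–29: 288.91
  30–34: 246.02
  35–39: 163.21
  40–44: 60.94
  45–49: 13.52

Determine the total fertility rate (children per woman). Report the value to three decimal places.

Sum of ASFRs = 185.01 + 288.91 + 246.02 + 163.21 + 60.94 + 13.52 = 957.61
TFR = 5 × 957.61 / 1000 = 4.78805

4.788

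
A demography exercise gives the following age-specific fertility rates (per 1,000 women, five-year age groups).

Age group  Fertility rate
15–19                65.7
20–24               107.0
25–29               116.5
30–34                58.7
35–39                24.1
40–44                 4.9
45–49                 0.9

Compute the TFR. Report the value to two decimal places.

Sum of ASFRs = 65.7 + 107.0 + 116.5 + 58.7 + 24.1 + 4.9 + 0.9 = 377.8
TFR = 5 × 377.8 / 1000 = 1.889

1.89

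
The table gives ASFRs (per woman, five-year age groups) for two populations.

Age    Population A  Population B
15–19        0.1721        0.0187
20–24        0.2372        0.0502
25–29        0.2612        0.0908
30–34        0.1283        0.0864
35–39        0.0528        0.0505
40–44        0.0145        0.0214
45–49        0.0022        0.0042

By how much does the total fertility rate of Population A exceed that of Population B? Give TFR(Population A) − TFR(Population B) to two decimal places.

2.73

Population A:
  Sum of ASFRs = 0.1721 + 0.2372 + 0.2612 + 0.1283 + 0.0528 + 0.0145 + 0.0022 = 0.8683
  TFR = 5 × 0.8683 = 4.3415
Population B:
  Sum of ASFRs = 0.0187 + 0.0502 + 0.0908 + 0.0864 + 0.0505 + 0.0214 + 0.0042 = 0.3222
  TFR = 5 × 0.3222 = 1.611
Difference = 4.3415 − 1.611 = 2.7305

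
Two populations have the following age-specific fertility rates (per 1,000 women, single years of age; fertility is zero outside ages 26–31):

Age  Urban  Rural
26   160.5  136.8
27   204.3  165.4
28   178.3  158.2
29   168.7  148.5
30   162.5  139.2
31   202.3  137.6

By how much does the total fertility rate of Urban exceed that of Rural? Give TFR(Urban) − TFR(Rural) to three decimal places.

0.191

Urban:
  Sum of ASFRs = 160.5 + 204.3 + 178.3 + 168.7 + 162.5 + 202.3 = 1076.6
  TFR = 1076.6 / 1000 = 1.0766
Rural:
  Sum of ASFRs = 136.8 + 165.4 + 158.2 + 148.5 + 139.2 + 137.6 = 885.7
  TFR = 885.7 / 1000 = 0.8857
Difference = 1.0766 − 0.8857 = 0.1909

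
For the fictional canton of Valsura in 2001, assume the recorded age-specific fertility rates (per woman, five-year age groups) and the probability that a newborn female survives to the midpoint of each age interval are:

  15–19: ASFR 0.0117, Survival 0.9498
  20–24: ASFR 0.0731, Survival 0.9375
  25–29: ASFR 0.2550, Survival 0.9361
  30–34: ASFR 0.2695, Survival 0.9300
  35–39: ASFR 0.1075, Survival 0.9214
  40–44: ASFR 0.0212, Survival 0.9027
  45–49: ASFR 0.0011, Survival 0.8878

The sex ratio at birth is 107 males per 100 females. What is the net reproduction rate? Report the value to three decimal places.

Proportion female at birth = 100 / (100 + 107) = 0.48309.
Per-age-group product (5 × ASFR × survival probability):
  15–19: 5 × 0.0117 × 0.9498 = 0.05556
  20–24: 5 × 0.0731 × 0.9375 = 0.34266
  25–29: 5 × 0.2550 × 0.9361 = 1.19353
  30–34: 5 × 0.2695 × 0.9300 = 1.25318
  35–39: 5 × 0.1075 × 0.9214 = 0.49525
  40–44: 5 × 0.0212 × 0.9027 = 0.09569
  45–49: 5 × 0.0011 × 0.8878 = 0.00488
Sum = 3.44075
NRR = 0.48309 × 3.44075 = 1.66219

1.662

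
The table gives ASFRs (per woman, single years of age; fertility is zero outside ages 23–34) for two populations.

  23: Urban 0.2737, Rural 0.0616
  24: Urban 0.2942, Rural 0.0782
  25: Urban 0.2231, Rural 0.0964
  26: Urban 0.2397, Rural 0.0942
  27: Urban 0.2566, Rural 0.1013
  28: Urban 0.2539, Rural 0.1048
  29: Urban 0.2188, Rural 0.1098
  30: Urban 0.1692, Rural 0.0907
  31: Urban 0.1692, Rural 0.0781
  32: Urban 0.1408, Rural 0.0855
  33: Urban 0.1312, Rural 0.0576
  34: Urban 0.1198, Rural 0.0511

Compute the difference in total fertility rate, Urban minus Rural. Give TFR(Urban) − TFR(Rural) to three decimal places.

1.481

Urban:
  Sum of ASFRs = 0.2737 + 0.2942 + 0.2231 + 0.2397 + 0.2566 + 0.2539 + 0.2188 + 0.1692 + 0.1692 + 0.1408 + 0.1312 + 0.1198 = 2.4902
  TFR = 2.4902
Rural:
  Sum of ASFRs = 0.0616 + 0.0782 + 0.0964 + 0.0942 + 0.1013 + 0.1048 + 0.1098 + 0.0907 + 0.0781 + 0.0855 + 0.0576 + 0.0511 = 1.0093
  TFR = 1.0093
Difference = 2.4902 − 1.0093 = 1.4809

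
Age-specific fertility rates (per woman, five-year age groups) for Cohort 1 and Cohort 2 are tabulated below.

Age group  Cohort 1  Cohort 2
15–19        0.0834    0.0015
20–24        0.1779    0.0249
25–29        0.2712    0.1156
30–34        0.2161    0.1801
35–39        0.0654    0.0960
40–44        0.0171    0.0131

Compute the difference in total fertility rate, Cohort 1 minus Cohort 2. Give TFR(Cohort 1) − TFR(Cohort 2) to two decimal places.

Cohort 1:
  Sum of ASFRs = 0.0834 + 0.1779 + 0.2712 + 0.2161 + 0.0654 + 0.0171 = 0.8311
  TFR = 5 × 0.8311 = 4.1555
Cohort 2:
  Sum of ASFRs = 0.0015 + 0.0249 + 0.1156 + 0.1801 + 0.0960 + 0.0131 = 0.4312
  TFR = 5 × 0.4312 = 2.156
Difference = 4.1555 − 2.156 = 1.9995

2.00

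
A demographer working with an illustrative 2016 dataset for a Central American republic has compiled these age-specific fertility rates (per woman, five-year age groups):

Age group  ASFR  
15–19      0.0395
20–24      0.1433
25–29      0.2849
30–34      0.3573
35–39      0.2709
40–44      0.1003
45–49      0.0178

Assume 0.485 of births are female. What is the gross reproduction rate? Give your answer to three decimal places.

Proportion female at birth = 0.485.
Sum of ASFRs = 0.0395 + 0.1433 + 0.2849 + 0.3573 + 0.2709 + 0.1003 + 0.0178 = 1.2140
TFR = 5 × 1.2140 = 6.07
GRR = 0.485 × 6.07 = 2.94395

2.944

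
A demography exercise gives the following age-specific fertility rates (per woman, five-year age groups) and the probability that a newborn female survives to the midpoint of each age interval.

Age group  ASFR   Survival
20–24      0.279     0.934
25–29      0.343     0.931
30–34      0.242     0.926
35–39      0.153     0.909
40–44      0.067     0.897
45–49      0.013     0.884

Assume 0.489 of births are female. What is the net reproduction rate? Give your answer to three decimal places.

Proportion female at birth = 0.489.
Survival-weighted fertility by age (5·fₓ·Sₓ):
  20–24: 5 × 0.279 × 0.934 = 1.30293
  25–29: 5 × 0.343 × 0.931 = 1.59667
  30–34: 5 × 0.242 × 0.926 = 1.12046
  35–39: 5 × 0.153 × 0.909 = 0.69539
  40–44: 5 × 0.067 × 0.897 = 0.30050
  45–49: 5 × 0.013 × 0.884 = 0.05746
Sum = 5.07341
NRR = 0.489 × 5.07341 = 2.48090
With NRR above 1 the population is above replacement fertility.

2.481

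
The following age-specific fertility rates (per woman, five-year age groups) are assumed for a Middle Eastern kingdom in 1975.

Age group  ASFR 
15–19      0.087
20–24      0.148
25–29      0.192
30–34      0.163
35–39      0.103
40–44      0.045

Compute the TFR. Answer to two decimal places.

3.69

Sum of ASFRs = 0.087 + 0.148 + 0.192 + 0.163 + 0.103 + 0.045 = 0.738
TFR = 5 × 0.738 = 3.69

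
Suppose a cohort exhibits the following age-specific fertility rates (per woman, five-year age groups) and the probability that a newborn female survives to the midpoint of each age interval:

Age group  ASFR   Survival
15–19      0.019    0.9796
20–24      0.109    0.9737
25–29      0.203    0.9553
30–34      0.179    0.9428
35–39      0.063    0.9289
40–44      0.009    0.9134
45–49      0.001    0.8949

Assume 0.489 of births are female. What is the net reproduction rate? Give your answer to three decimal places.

Proportion female at birth = 0.489.
Weighting each age-specific rate by interval width and survival:
  15–19: 5 × 0.019 × 0.9796 = 0.09306
  20–24: 5 × 0.109 × 0.9737 = 0.53067
  25–29: 5 × 0.203 × 0.9553 = 0.96963
  30–34: 5 × 0.179 × 0.9428 = 0.84381
  35–39: 5 × 0.063 × 0.9289 = 0.29260
  40–44: 5 × 0.009 × 0.9134 = 0.04110
  45–49: 5 × 0.001 × 0.8949 = 0.00447
Sum = 2.77534
NRR = 0.489 × 2.77534 = 1.35714
NRR > 1, so each generation more than replaces itself.

1.357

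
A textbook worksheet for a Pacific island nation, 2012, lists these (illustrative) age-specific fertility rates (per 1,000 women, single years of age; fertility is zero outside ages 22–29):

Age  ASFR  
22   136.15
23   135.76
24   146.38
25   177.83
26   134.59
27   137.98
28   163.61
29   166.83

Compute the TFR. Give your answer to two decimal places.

Sum of ASFRs = 136.15 + 135.76 + 146.38 + 177.83 + 134.59 + 137.98 + 163.61 + 166.83 = 1199.13
TFR = 1199.13 / 1000 = 1.19913

1.20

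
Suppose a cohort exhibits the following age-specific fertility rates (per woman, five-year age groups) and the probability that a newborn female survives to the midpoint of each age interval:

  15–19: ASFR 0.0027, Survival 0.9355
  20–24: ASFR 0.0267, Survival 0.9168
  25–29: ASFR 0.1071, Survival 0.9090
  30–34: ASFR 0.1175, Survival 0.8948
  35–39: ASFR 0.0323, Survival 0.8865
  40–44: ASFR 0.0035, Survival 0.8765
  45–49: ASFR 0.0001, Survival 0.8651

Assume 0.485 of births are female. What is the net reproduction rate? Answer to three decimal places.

0.634

Proportion female at birth = 0.485.
Each age group contributes 5 × ASFR × survival:
  15–19: 5 × 0.0027 × 0.9355 = 0.01263
  20–24: 5 × 0.0267 × 0.9168 = 0.12239
  25–29: 5 × 0.1071 × 0.9090 = 0.48677
  30–34: 5 × 0.1175 × 0.8948 = 0.52570
  35–39: 5 × 0.0323 × 0.8865 = 0.14317
  40–44: 5 × 0.0035 × 0.8765 = 0.01534
  45–49: 5 × 0.0001 × 0.8651 = 0.00043
Sum = 1.30643
NRR = 0.485 × 1.30643 = 0.63362
NRR < 1, so the cohort does not fully replace itself.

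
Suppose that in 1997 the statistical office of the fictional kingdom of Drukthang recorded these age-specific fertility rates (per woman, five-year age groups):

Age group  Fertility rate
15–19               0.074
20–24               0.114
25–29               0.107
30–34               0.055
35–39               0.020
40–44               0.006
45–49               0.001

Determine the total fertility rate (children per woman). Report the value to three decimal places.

Sum of ASFRs = 0.074 + 0.114 + 0.107 + 0.055 + 0.020 + 0.006 + 0.001 = 0.377
TFR = 5 × 0.377 = 1.885

1.885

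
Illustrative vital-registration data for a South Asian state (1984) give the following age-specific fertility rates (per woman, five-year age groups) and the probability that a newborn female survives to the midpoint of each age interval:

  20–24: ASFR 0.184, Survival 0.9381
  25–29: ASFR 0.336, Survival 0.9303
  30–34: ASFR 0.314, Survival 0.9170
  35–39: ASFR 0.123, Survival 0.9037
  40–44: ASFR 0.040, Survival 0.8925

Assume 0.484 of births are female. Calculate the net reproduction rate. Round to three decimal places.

2.226

Proportion female at birth = 0.484.
Per-age-group product (5 × ASFR × survival probability):
  20–24: 5 × 0.184 × 0.9381 = 0.86305
  25–29: 5 × 0.336 × 0.9303 = 1.56290
  30–34: 5 × 0.314 × 0.9170 = 1.43969
  35–39: 5 × 0.123 × 0.9037 = 0.55578
  40–44: 5 × 0.040 × 0.8925 = 0.17850
Sum = 4.59992
NRR = 0.484 × 4.59992 = 2.22636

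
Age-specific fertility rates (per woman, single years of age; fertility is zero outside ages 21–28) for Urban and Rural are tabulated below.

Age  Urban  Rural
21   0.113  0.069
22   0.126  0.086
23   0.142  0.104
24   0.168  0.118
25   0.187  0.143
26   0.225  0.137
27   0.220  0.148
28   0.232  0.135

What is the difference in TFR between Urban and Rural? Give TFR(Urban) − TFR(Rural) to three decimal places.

0.473

Urban:
  Sum of ASFRs = 0.113 + 0.126 + 0.142 + 0.168 + 0.187 + 0.225 + 0.220 + 0.232 = 1.413
  TFR = 1.413
Rural:
  Sum of ASFRs = 0.069 + 0.086 + 0.104 + 0.118 + 0.143 + 0.137 + 0.148 + 0.135 = 0.940
  TFR = 0.94
Difference = 1.413 − 0.94 = 0.473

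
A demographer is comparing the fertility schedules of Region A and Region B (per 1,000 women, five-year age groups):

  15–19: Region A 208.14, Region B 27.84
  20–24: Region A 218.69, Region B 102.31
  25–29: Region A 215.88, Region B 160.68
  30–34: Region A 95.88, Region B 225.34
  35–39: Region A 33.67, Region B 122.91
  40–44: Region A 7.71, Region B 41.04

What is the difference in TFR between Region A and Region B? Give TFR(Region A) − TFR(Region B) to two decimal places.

0.50

Region A:
  Sum of ASFRs = 208.14 + 218.69 + 215.88 + 95.88 + 33.67 + 7.71 = 779.97
  TFR = 5 × 779.97 / 1000 = 3.89985
Region B:
  Sum of ASFRs = 27.84 + 102.31 + 160.68 + 225.34 + 122.91 + 41.04 = 680.12
  TFR = 5 × 680.12 / 1000 = 3.4006
Difference = 3.89985 − 3.4006 = 0.49925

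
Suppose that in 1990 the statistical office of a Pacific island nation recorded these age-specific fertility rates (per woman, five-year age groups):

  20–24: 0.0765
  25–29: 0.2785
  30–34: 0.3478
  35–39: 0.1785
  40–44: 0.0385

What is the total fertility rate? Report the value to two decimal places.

4.60

Sum of ASFRs = 0.0765 + 0.2785 + 0.3478 + 0.1785 + 0.0385 = 0.9198
TFR = 5 × 0.9198 = 4.599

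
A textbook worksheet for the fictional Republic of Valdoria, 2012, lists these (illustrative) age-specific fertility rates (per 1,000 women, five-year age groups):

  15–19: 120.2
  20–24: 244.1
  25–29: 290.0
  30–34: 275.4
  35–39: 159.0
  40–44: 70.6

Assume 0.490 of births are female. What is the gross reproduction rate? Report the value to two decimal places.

Proportion female at birth = 0.490.
Sum of ASFRs = 120.2 + 244.1 + 290.0 + 275.4 + 159.0 + 70.6 = 1159.3
TFR = 5 × 1159.3 / 1000 = 5.7965
GRR = 0.490 × 5.7965 = 2.84029

2.84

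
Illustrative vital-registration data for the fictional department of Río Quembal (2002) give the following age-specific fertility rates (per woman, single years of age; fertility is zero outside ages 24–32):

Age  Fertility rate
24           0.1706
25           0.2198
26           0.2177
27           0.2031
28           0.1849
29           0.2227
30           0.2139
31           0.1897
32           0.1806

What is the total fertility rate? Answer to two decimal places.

Sum of ASFRs = 0.1706 + 0.2198 + 0.2177 + 0.2031 + 0.1849 + 0.2227 + 0.2139 + 0.1897 + 0.1806 = 1.8030
TFR = 1.803

1.80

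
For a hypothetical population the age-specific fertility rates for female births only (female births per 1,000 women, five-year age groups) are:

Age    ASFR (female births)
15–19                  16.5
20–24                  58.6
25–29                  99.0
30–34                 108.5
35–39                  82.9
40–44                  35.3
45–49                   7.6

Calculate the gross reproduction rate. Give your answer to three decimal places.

Sum of female ASFRs = 16.5 + 58.6 + 99.0 + 108.5 + 82.9 + 35.3 + 7.6 = 408.4
GRR = 5 × 408.4 / 1000 = 2.042

2.042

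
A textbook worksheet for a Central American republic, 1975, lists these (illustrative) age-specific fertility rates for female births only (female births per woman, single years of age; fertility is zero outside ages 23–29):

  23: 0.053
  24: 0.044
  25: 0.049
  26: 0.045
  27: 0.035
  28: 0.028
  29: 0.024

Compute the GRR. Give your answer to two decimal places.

Sum of female ASFRs = 0.053 + 0.044 + 0.049 + 0.045 + 0.035 + 0.028 + 0.024 = 0.278
GRR = 0.278

0.28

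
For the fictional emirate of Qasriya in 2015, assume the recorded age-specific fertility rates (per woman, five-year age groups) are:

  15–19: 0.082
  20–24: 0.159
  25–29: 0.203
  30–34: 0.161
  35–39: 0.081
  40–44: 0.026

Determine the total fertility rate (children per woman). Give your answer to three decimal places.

3.560

Sum of ASFRs = 0.082 + 0.159 + 0.203 + 0.161 + 0.081 + 0.026 = 0.712
TFR = 5 × 0.712 = 3.56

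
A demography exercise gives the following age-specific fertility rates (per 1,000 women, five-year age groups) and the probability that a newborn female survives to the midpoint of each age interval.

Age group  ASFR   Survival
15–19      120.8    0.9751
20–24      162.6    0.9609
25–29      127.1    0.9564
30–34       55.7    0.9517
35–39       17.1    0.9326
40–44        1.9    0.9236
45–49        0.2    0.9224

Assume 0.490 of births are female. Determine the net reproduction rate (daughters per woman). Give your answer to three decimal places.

Proportion female at birth = 0.490.
Survival-weighted fertility by age (5·fₓ·Sₓ):
  15–19: 5 × 120.8/1000 × 0.9751 = 0.58896
  20–24: 5 × 162.6/1000 × 0.9609 = 0.78121
  25–29: 5 × 127.1/1000 × 0.9564 = 0.60779
  30–34: 5 × 55.7/1000 × 0.9517 = 0.26505
  35–39: 5 × 17.1/1000 × 0.9326 = 0.07974
  40–44: 5 × 1.9/1000 × 0.9236 = 0.00877
  45–49: 5 × 0.2/1000 × 0.9224 = 0.00092
Sum = 2.33244
NRR = 0.490 × 2.33244 = 1.14290

1.143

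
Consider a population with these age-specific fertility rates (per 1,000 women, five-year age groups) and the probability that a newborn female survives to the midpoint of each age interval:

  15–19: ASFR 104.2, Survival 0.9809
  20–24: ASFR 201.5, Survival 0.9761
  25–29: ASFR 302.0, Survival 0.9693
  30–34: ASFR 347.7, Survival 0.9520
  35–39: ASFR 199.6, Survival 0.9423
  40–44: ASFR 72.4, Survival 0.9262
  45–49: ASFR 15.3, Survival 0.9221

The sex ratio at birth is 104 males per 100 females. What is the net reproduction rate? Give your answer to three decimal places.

2.921

Proportion female at birth = 100 / (100 + 104) = 0.49020.
Each age group contributes 5 × ASFR × survival:
  15–19: 5 × 104.2/1000 × 0.9809 = 0.51105
  20–24: 5 × 201.5/1000 × 0.9761 = 0.98342
  25–29: 5 × 302.0/1000 × 0.9693 = 1.46364
  30–34: 5 × 347.7/1000 × 0.9520 = 1.65505
  35–39: 5 × 199.6/1000 × 0.9423 = 0.94042
  40–44: 5 × 72.4/1000 × 0.9262 = 0.33528
  45–49: 5 × 15.3/1000 × 0.9221 = 0.07054
Sum = 5.95940
NRR = 0.49020 × 5.95940 = 2.92130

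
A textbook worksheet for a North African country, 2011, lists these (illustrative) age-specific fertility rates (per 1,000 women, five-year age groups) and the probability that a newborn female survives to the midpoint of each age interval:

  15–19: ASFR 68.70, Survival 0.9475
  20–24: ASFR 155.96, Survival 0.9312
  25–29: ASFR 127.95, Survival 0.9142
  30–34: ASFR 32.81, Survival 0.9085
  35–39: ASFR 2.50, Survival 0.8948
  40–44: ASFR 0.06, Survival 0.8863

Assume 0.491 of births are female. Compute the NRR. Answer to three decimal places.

Proportion female at birth = 0.491.
Survival-weighted fertility by age (5·fₓ·Sₓ):
  15–19: 5 × 68.70/1000 × 0.9475 = 0.32547
  20–24: 5 × 155.96/1000 × 0.9312 = 0.72615
  25–29: 5 × 127.95/1000 × 0.9142 = 0.58486
  30–34: 5 × 32.81/1000 × 0.9085 = 0.14904
  35–39: 5 × 2.50/1000 × 0.8948 = 0.01119
  40–44: 5 × 0.06/1000 × 0.8863 = 0.00027
Sum = 1.79698
NRR = 0.491 × 1.79698 = 0.88232
An NRR under 1 implies long-run decline under these rates.

0.882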